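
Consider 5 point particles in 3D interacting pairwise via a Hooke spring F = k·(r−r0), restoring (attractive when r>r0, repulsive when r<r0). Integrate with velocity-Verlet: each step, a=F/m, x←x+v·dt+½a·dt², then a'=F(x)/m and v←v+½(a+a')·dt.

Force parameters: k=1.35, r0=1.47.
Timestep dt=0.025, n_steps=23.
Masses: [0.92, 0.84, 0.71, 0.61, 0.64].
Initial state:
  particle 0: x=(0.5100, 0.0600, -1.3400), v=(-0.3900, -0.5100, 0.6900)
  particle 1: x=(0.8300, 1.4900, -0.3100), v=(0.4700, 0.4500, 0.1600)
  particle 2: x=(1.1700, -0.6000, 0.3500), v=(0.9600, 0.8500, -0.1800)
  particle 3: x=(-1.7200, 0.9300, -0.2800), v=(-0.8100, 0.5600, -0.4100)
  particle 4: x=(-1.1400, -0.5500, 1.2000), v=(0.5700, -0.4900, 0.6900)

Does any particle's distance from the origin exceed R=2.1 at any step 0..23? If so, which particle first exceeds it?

step 0: x0=(0.5100, 0.0600, -1.3400) x1=(0.8300, 1.4900, -0.3100) x2=(1.1700, -0.6000, 0.3500) x3=(-1.7200, 0.9300, -0.2800) x4=(-1.1400, -0.5500, 1.2000)
step 1: x0=(0.4995, 0.0473, -1.3217) x1=(0.8407, 1.5001, -0.3056) x2=(1.1923, -0.5777, 0.3451) x3=(-1.7376, 0.9430, -0.2900) x4=(-1.1240, -0.5610, 1.2153)
step 2: x0=(0.4875, 0.0348, -1.3012) x1=(0.8492, 1.5078, -0.3003) x2=(1.2112, -0.5534, 0.3395) x3=(-1.7496, 0.9539, -0.2995) x4=(-1.1045, -0.5695, 1.2266)
step 3: x0=(0.4741, 0.0226, -1.2786) x1=(0.8555, 1.5132, -0.2941) x2=(1.2267, -0.5272, 0.3332) x3=(-1.7561, 0.9627, -0.3083) x4=(-1.0815, -0.5753, 1.2339)
step 4: x0=(0.4593, 0.0105, -1.2539) x1=(0.8597, 1.5163, -0.2871) x2=(1.2387, -0.4990, 0.3263) x3=(-1.7569, 0.9693, -0.3164) x4=(-1.0552, -0.5785, 1.2373)
step 5: x0=(0.4431, -0.0012, -1.2272) x1=(0.8616, 1.5170, -0.2793) x2=(1.2473, -0.4690, 0.3188) x3=(-1.7521, 0.9737, -0.3238) x4=(-1.0256, -0.5790, 1.2366)
step 6: x0=(0.4256, -0.0126, -1.1987) x1=(0.8614, 1.5154, -0.2707) x2=(1.2525, -0.4373, 0.3108) x3=(-1.7416, 0.9761, -0.3304) x4=(-0.9929, -0.5768, 1.2320)
step 7: x0=(0.4068, -0.0236, -1.1683) x1=(0.8590, 1.5116, -0.2613) x2=(1.2543, -0.4039, 0.3022) x3=(-1.7255, 0.9762, -0.3362) x4=(-0.9571, -0.5720, 1.2236)
step 8: x0=(0.3869, -0.0343, -1.1361) x1=(0.8545, 1.5056, -0.2512) x2=(1.2528, -0.3690, 0.2932) x3=(-1.7040, 0.9743, -0.3411) x4=(-0.9184, -0.5645, 1.2113)
step 9: x0=(0.3658, -0.0447, -1.1024) x1=(0.8480, 1.4975, -0.2404) x2=(1.2481, -0.3327, 0.2837) x3=(-1.6770, 0.9703, -0.3452) x4=(-0.8770, -0.5544, 1.1954)
step 10: x0=(0.3436, -0.0546, -1.0671) x1=(0.8395, 1.4873, -0.2289) x2=(1.2403, -0.2950, 0.2739) x3=(-1.6449, 0.9644, -0.3483) x4=(-0.8331, -0.5418, 1.1760)
step 11: x0=(0.3205, -0.0641, -1.0304) x1=(0.8291, 1.4751, -0.2168) x2=(1.2296, -0.2561, 0.2638) x3=(-1.6077, 0.9565, -0.3505) x4=(-0.7868, -0.5268, 1.1533)
step 12: x0=(0.2965, -0.0732, -0.9924) x1=(0.8169, 1.4611, -0.2041) x2=(1.2161, -0.2161, 0.2534) x3=(-1.5656, 0.9468, -0.3518) x4=(-0.7383, -0.5093, 1.1274)
step 13: x0=(0.2716, -0.0818, -0.9533) x1=(0.8029, 1.4454, -0.1910) x2=(1.2000, -0.1752, 0.2428) x3=(-1.5190, 0.9354, -0.3521) x4=(-0.6878, -0.4896, 1.0985)
step 14: x0=(0.2461, -0.0901, -0.9132) x1=(0.7873, 1.4281, -0.1773) x2=(1.1814, -0.1334, 0.2321) x3=(-1.4681, 0.9223, -0.3516) x4=(-0.6356, -0.4678, 1.0669)
step 15: x0=(0.2199, -0.0980, -0.8722) x1=(0.7702, 1.4092, -0.1633) x2=(1.1607, -0.0909, 0.2212) x3=(-1.4132, 0.9078, -0.3502) x4=(-0.5819, -0.4440, 1.0327)
step 16: x0=(0.1932, -0.1055, -0.8304) x1=(0.7516, 1.3890, -0.1488) x2=(1.1380, -0.0477, 0.2102) x3=(-1.3546, 0.8920, -0.3479) x4=(-0.5268, -0.4183, 0.9964)
step 17: x0=(0.1660, -0.1127, -0.7881) x1=(0.7318, 1.3676, -0.1341) x2=(1.1135, -0.0041, 0.1991) x3=(-1.2926, 0.8749, -0.3448) x4=(-0.4706, -0.3909, 0.9580)
step 18: x0=(0.1384, -0.1195, -0.7454) x1=(0.7109, 1.3452, -0.1190) x2=(1.0875, 0.0399, 0.1880) x3=(-1.2277, 0.8568, -0.3409) x4=(-0.4135, -0.3621, 0.9180)
step 19: x0=(0.1106, -0.1261, -0.7023) x1=(0.6889, 1.3220, -0.1038) x2=(1.0602, 0.0841, 0.1769) x3=(-1.1602, 0.8378, -0.3363) x4=(-0.3558, -0.3319, 0.8765)
step 20: x0=(0.0826, -0.1326, -0.6590) x1=(0.6660, 1.2980, -0.0884) x2=(1.0319, 0.1286, 0.1658) x3=(-1.0904, 0.8180, -0.3310) x4=(-0.2975, -0.3006, 0.8340)
step 21: x0=(0.0544, -0.1388, -0.6158) x1=(0.6423, 1.2735, -0.0729) x2=(1.0029, 0.1730, 0.1547) x3=(-1.0189, 0.7978, -0.3252) x4=(-0.2390, -0.2684, 0.7907)
step 22: x0=(0.0261, -0.1450, -0.5726) x1=(0.6181, 1.2487, -0.0573) x2=(0.9734, 0.2175, 0.1437) x3=(-0.9459, 0.7771, -0.3188) x4=(-0.1803, -0.2354, 0.7469)
step 23: x0=(-0.0022, -0.1512, -0.5296) x1=(0.5933, 1.2237, -0.0417) x2=(0.9437, 0.2619, 0.1327) x3=(-0.8719, 0.7562, -0.3121) x4=(-0.1217, -0.2019, 0.7030)

no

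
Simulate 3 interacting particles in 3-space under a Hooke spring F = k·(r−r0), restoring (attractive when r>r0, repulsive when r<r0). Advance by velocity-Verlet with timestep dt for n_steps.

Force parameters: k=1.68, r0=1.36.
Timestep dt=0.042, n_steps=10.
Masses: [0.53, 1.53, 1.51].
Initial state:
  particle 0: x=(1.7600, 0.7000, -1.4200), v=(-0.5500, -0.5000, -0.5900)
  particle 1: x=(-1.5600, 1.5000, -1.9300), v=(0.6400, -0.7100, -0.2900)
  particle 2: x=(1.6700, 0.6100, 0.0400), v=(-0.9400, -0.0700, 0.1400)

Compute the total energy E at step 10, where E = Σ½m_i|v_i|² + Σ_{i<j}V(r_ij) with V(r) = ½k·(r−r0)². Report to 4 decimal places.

10.7264

step 0: x0=(1.7600, 0.7000, -1.4200) x1=(-1.5600, 1.5000, -1.9300) x2=(1.6700, 0.6100, 0.0400)
step 1: x0=(1.7313, 0.6803, -1.4454) x1=(-1.5291, 1.4692, -1.9406) x2=(1.6285, 0.6076, 0.0445)
step 2: x0=(1.6915, 0.6633, -1.4716) x1=(-1.4905, 1.4363, -1.9482) x2=(1.5830, 0.6064, 0.0463)
step 3: x0=(1.6413, 0.6487, -1.4985) x1=(-1.4445, 1.4016, -1.9528) x2=(1.5336, 0.6062, 0.0452)
step 4: x0=(1.5810, 0.6366, -1.5259) x1=(-1.3914, 1.3650, -1.9544) x2=(1.4806, 0.6069, 0.0413)
step 5: x0=(1.5114, 0.6267, -1.5534) x1=(-1.3317, 1.3267, -1.9532) x2=(1.4242, 0.6087, 0.0345)
step 6: x0=(1.4330, 0.6189, -1.5808) x1=(-1.2657, 1.2869, -1.9492) x2=(1.3644, 0.6112, 0.0250)
step 7: x0=(1.3469, 0.6130, -1.6079) x1=(-1.1940, 1.2456, -1.9426) x2=(1.3017, 0.6146, 0.0126)
step 8: x0=(1.2538, 0.6089, -1.6344) x1=(-1.1171, 1.2030, -1.9335) x2=(1.2361, 0.6187, -0.0025)
step 9: x0=(1.1548, 0.6062, -1.6602) x1=(-1.0356, 1.1593, -1.9220) x2=(1.1679, 0.6234, -0.0203)
step 10: x0=(1.0509, 0.6048, -1.6850) x1=(-0.9501, 1.1146, -1.9083) x2=(1.0974, 0.6287, -0.0406)
step 0 velocities: v0=(-0.5500, -0.5000, -0.5900) v1=(0.6400, -0.7100, -0.2900) v2=(-0.9400, -0.0700, 0.1400)
step 0: KE=1.6876, PE=9.0512, E=10.7388
step 10 velocities: v0=(-2.5200, -0.0214, -0.5766) v1=(2.0765, -1.0748, 0.3500) v2=(-1.7041, 0.1316, -0.5132)
step 10: KE=8.4515, PE=2.2749, E=10.7264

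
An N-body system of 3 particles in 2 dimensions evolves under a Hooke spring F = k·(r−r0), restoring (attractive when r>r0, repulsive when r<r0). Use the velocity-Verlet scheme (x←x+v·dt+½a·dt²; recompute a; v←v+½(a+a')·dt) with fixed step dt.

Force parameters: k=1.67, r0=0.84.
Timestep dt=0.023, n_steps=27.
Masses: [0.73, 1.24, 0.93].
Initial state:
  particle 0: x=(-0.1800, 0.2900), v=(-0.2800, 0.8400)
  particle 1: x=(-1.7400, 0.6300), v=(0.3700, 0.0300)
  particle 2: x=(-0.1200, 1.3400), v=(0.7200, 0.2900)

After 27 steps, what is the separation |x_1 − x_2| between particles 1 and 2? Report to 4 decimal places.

1.3654

step 0: x0=(-0.1800, 0.2900) x1=(-1.7400, 0.6300) x2=(-0.1200, 1.3400)
step 1: x0=(-0.1869, 0.3095) x1=(-1.7309, 0.6308) x2=(-0.1038, 1.3464)
step 2: x0=(-0.1946, 0.3295) x1=(-1.7207, 0.6317) x2=(-0.0885, 1.3522)
step 3: x0=(-0.2032, 0.3499) x1=(-1.7094, 0.6328) x2=(-0.0740, 1.3575)
step 4: x0=(-0.2125, 0.3706) x1=(-1.6970, 0.6341) x2=(-0.0604, 1.3623)
step 5: x0=(-0.2227, 0.3917) x1=(-1.6835, 0.6356) x2=(-0.0476, 1.3666)
step 6: x0=(-0.2335, 0.4130) x1=(-1.6689, 0.6372) x2=(-0.0357, 1.3703)
step 7: x0=(-0.2451, 0.4347) x1=(-1.6533, 0.6391) x2=(-0.0246, 1.3736)
step 8: x0=(-0.2573, 0.4566) x1=(-1.6366, 0.6412) x2=(-0.0144, 1.3763)
step 9: x0=(-0.2701, 0.4787) x1=(-1.6190, 0.6435) x2=(-0.0050, 1.3786)
step 10: x0=(-0.2836, 0.5010) x1=(-1.6003, 0.6461) x2=(0.0036, 1.3804)
step 11: x0=(-0.2975, 0.5235) x1=(-1.5808, 0.6489) x2=(0.0113, 1.3818)
step 12: x0=(-0.3120, 0.5461) x1=(-1.5603, 0.6519) x2=(0.0183, 1.3828)
step 13: x0=(-0.3270, 0.5688) x1=(-1.5390, 0.6552) x2=(0.0244, 1.3833)
step 14: x0=(-0.3424, 0.5916) x1=(-1.5168, 0.6587) x2=(0.0298, 1.3835)
step 15: x0=(-0.3582, 0.6145) x1=(-1.4938, 0.6625) x2=(0.0344, 1.3833)
step 16: x0=(-0.3743, 0.6374) x1=(-1.4700, 0.6665) x2=(0.0382, 1.3827)
step 17: x0=(-0.3908, 0.6603) x1=(-1.4456, 0.6708) x2=(0.0413, 1.3818)
step 18: x0=(-0.4075, 0.6832) x1=(-1.4204, 0.6753) x2=(0.0438, 1.3805)
step 19: x0=(-0.4244, 0.7061) x1=(-1.3947, 0.6801) x2=(0.0456, 1.3789)
step 20: x0=(-0.4415, 0.7290) x1=(-1.3683, 0.6851) x2=(0.0467, 1.3770)
step 21: x0=(-0.4587, 0.7519) x1=(-1.3415, 0.6904) x2=(0.0472, 1.3749)
step 22: x0=(-0.4760, 0.7747) x1=(-1.3141, 0.6958) x2=(0.0472, 1.3724)
step 23: x0=(-0.4933, 0.7975) x1=(-1.2863, 0.7015) x2=(0.0466, 1.3697)
step 24: x0=(-0.5106, 0.8202) x1=(-1.2581, 0.7074) x2=(0.0454, 1.3668)
step 25: x0=(-0.5279, 0.8429) x1=(-1.2296, 0.7134) x2=(0.0438, 1.3636)
step 26: x0=(-0.5451, 0.8656) x1=(-1.2008, 0.7197) x2=(0.0418, 1.3603)
step 27: x0=(-0.5621, 0.8882) x1=(-1.1718, 0.7261) x2=(0.0393, 1.3567)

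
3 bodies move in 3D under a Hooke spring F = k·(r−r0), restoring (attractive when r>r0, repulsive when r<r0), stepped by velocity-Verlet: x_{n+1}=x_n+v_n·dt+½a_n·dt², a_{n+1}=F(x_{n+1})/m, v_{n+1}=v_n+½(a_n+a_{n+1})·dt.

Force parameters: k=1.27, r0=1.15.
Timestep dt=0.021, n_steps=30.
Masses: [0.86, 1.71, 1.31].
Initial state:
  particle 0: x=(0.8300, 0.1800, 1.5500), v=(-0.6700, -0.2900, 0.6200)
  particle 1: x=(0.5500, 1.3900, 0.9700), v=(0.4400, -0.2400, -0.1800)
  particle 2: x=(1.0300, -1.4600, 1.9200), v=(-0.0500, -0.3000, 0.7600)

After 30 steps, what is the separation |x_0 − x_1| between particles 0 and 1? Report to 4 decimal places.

step 0: x0=(0.8300, 0.1800, 1.5500) x1=(0.5500, 1.3900, 0.9700) x2=(1.0300, -1.4600, 1.9200)
step 1: x0=(0.8159, 0.1738, 1.5630) x1=(0.5593, 1.3846, 0.9663) x2=(1.0289, -1.4658, 1.9358)
step 2: x0=(0.8019, 0.1674, 1.5761) x1=(0.5687, 1.3786, 0.9629) x2=(1.0276, -1.4706, 1.9513)
step 3: x0=(0.7879, 0.1608, 1.5891) x1=(0.5782, 1.3720, 0.9597) x2=(1.0262, -1.4745, 1.9665)
step 4: x0=(0.7739, 0.1539, 1.6022) x1=(0.5878, 1.3647, 0.9567) x2=(1.0246, -1.4773, 1.9814)
step 5: x0=(0.7599, 0.1469, 1.6153) x1=(0.5975, 1.3567, 0.9540) x2=(1.0228, -1.4792, 1.9959)
step 6: x0=(0.7460, 0.1396, 1.6283) x1=(0.6074, 1.3481, 0.9515) x2=(1.0209, -1.4801, 2.0101)
step 7: x0=(0.7321, 0.1322, 1.6414) x1=(0.6173, 1.3389, 0.9493) x2=(1.0189, -1.4800, 2.0240)
step 8: x0=(0.7182, 0.1246, 1.6545) x1=(0.6272, 1.3290, 0.9474) x2=(1.0167, -1.4790, 2.0375)
step 9: x0=(0.7045, 0.1167, 1.6676) x1=(0.6373, 1.3185, 0.9457) x2=(1.0144, -1.4770, 2.0507)
step 10: x0=(0.6907, 0.1087, 1.6807) x1=(0.6475, 1.3073, 0.9443) x2=(1.0119, -1.4740, 2.0636)
step 11: x0=(0.6770, 0.1005, 1.6937) x1=(0.6577, 1.2955, 0.9431) x2=(1.0093, -1.4701, 2.0761)
step 12: x0=(0.6634, 0.0922, 1.7068) x1=(0.6680, 1.2831, 0.9422) x2=(1.0066, -1.4653, 2.0882)
step 13: x0=(0.6499, 0.0837, 1.7198) x1=(0.6784, 1.2700, 0.9416) x2=(1.0037, -1.4595, 2.1000)
step 14: x0=(0.6364, 0.0750, 1.7328) x1=(0.6888, 1.2563, 0.9413) x2=(1.0007, -1.4529, 2.1115)
step 15: x0=(0.6230, 0.0662, 1.7458) x1=(0.6993, 1.2420, 0.9413) x2=(0.9976, -1.4453, 2.1226)
step 16: x0=(0.6097, 0.0573, 1.7587) x1=(0.7099, 1.2271, 0.9415) x2=(0.9943, -1.4368, 2.1333)
step 17: x0=(0.5964, 0.0483, 1.7716) x1=(0.7205, 1.2116, 0.9421) x2=(0.9910, -1.4275, 2.1437)
step 18: x0=(0.5833, 0.0391, 1.7845) x1=(0.7311, 1.1955, 0.9429) x2=(0.9875, -1.4174, 2.1538)
step 19: x0=(0.5702, 0.0299, 1.7973) x1=(0.7418, 1.1787, 0.9440) x2=(0.9839, -1.4063, 2.1635)
step 20: x0=(0.5572, 0.0205, 1.8100) x1=(0.7525, 1.1615, 0.9454) x2=(0.9802, -1.3945, 2.1728)
step 21: x0=(0.5444, 0.0111, 1.8228) x1=(0.7633, 1.1436, 0.9472) x2=(0.9764, -1.3819, 2.1818)
step 22: x0=(0.5316, 0.0017, 1.8354) x1=(0.7741, 1.1251, 0.9492) x2=(0.9725, -1.3685, 2.1904)
step 23: x0=(0.5189, -0.0078, 1.8480) x1=(0.7849, 1.1062, 0.9515) x2=(0.9685, -1.3543, 2.1987)
step 24: x0=(0.5063, -0.0174, 1.8605) x1=(0.7957, 1.0866, 0.9541) x2=(0.9644, -1.3394, 2.2067)
step 25: x0=(0.4938, -0.0270, 1.8729) x1=(0.8065, 1.0665, 0.9570) x2=(0.9602, -1.3238, 2.2143)
step 26: x0=(0.4814, -0.0365, 1.8852) x1=(0.8174, 1.0459, 0.9603) x2=(0.9560, -1.3075, 2.2215)
step 27: x0=(0.4691, -0.0461, 1.8975) x1=(0.8282, 1.0248, 0.9638) x2=(0.9517, -1.2906, 2.2285)
step 28: x0=(0.4569, -0.0557, 1.9096) x1=(0.8390, 1.0032, 0.9676) x2=(0.9473, -1.2729, 2.2351)
step 29: x0=(0.4448, -0.0652, 1.9217) x1=(0.8499, 0.9811, 0.9717) x2=(0.9429, -1.2547, 2.2414)
step 30: x0=(0.4329, -0.0747, 1.9336) x1=(0.8607, 0.9585, 0.9761) x2=(0.9384, -1.2359, 2.2473)

1.4722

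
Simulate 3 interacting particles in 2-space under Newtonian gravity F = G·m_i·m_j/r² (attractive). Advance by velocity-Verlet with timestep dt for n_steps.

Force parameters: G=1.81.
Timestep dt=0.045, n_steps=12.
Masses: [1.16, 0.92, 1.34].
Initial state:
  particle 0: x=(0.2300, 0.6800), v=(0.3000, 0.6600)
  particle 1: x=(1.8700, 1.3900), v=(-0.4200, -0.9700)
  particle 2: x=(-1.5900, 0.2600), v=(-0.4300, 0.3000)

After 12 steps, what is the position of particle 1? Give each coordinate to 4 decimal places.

step 0: x0=(0.2300, 0.6800) x1=(1.8700, 1.3900) x2=(-1.5900, 0.2600)
step 1: x0=(0.2433, 0.7098) x1=(1.8503, 1.3460) x2=(-1.6086, 0.2737)
step 2: x0=(0.2563, 0.7396) x1=(1.8289, 1.3014) x2=(-1.6259, 0.2877)
step 3: x0=(0.2692, 0.7696) x1=(1.8058, 1.2562) x2=(-1.6418, 0.3021)
step 4: x0=(0.2821, 0.7996) x1=(1.7807, 1.2104) x2=(-1.6563, 0.3167)
step 5: x0=(0.2952, 0.8297) x1=(1.7535, 1.1640) x2=(-1.6696, 0.3318)
step 6: x0=(0.3085, 0.8599) x1=(1.7241, 1.1171) x2=(-1.6816, 0.3471)
step 7: x0=(0.3224, 0.8901) x1=(1.6923, 1.0697) x2=(-1.6924, 0.3627)
step 8: x0=(0.3368, 0.9202) x1=(1.6578, 1.0220) x2=(-1.7020, 0.3787)
step 9: x0=(0.3522, 0.9501) x1=(1.6206, 0.9740) x2=(-1.7103, 0.3950)
step 10: x0=(0.3686, 0.9799) x1=(1.5803, 0.9259) x2=(-1.7174, 0.4115)
step 11: x0=(0.3863, 1.0092) x1=(1.5366, 0.8778) x2=(-1.7234, 0.4283)
step 12: x0=(0.4054, 1.0380) x1=(1.4894, 0.8300) x2=(-1.7282, 0.4454)

(1.4894, 0.8300)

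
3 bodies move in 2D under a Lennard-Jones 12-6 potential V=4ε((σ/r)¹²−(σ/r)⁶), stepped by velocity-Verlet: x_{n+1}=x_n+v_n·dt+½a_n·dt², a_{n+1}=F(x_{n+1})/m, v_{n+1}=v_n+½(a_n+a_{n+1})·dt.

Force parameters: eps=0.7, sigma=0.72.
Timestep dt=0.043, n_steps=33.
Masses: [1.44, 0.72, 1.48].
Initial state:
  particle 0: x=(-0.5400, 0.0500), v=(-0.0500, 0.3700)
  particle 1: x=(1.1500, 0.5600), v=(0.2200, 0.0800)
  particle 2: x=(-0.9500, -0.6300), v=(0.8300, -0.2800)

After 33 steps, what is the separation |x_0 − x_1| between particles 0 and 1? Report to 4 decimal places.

2.0943

step 0: x0=(-0.5400, 0.0500) x1=(1.1500, 0.5600) x2=(-0.9500, -0.6300)
step 1: x0=(-0.5417, 0.0666) x1=(1.1594, 0.5634) x2=(-0.9147, -0.6427)
step 2: x0=(-0.5430, 0.0839) x1=(1.1687, 0.5668) x2=(-0.8798, -0.6561)
step 3: x0=(-0.5444, 0.1008) x1=(1.1779, 0.5702) x2=(-0.8446, -0.6691)
step 4: x0=(-0.5463, 0.1164) x1=(1.1869, 0.5735) x2=(-0.8090, -0.6807)
step 5: x0=(-0.5488, 0.1300) x1=(1.1959, 0.5767) x2=(-0.7727, -0.6904)
step 6: x0=(-0.5519, 0.1413) x1=(1.2047, 0.5800) x2=(-0.7358, -0.6979)
step 7: x0=(-0.5556, 0.1499) x1=(1.2135, 0.5832) x2=(-0.6983, -0.7027)
step 8: x0=(-0.5596, 0.1559) x1=(1.2221, 0.5864) x2=(-0.6604, -0.7049)
step 9: x0=(-0.5640, 0.1590) x1=(1.2306, 0.5895) x2=(-0.6221, -0.7044)
step 10: x0=(-0.5684, 0.1594) x1=(1.2391, 0.5927) x2=(-0.5837, -0.7012)
step 11: x0=(-0.5729, 0.1571) x1=(1.2474, 0.5958) x2=(-0.5451, -0.6954)
step 12: x0=(-0.5773, 0.1523) x1=(1.2557, 0.5988) x2=(-0.5067, -0.6871)
step 13: x0=(-0.5815, 0.1453) x1=(1.2639, 0.6019) x2=(-0.4684, -0.6766)
step 14: x0=(-0.5854, 0.1367) x1=(1.2719, 0.6049) x2=(-0.4304, -0.6646)
step 15: x0=(-0.5891, 0.1274) x1=(1.2799, 0.6078) x2=(-0.3924, -0.6519)
step 16: x0=(-0.5929, 0.1186) x1=(1.2878, 0.6107) x2=(-0.3544, -0.6396)
step 17: x0=(-0.5972, 0.1113) x1=(1.2957, 0.6136) x2=(-0.3158, -0.6288)
step 18: x0=(-0.6021, 0.1058) x1=(1.3034, 0.6165) x2=(-0.2766, -0.6198)
step 19: x0=(-0.6077, 0.1018) x1=(1.3111, 0.6193) x2=(-0.2367, -0.6121)
step 20: x0=(-0.6134, 0.0981) x1=(1.3186, 0.6221) x2=(-0.1966, -0.6047)
step 21: x0=(-0.6187, 0.0937) x1=(1.3261, 0.6248) x2=(-0.1569, -0.5967)
step 22: x0=(-0.6230, 0.0880) x1=(1.3335, 0.6275) x2=(-0.1181, -0.5873)
step 23: x0=(-0.6260, 0.0805) x1=(1.3408, 0.6301) x2=(-0.0806, -0.5761)
step 24: x0=(-0.6273, 0.0710) x1=(1.3480, 0.6326) x2=(-0.0446, -0.5630)
step 25: x0=(-0.6268, 0.0595) x1=(1.3551, 0.6351) x2=(-0.0104, -0.5479)
step 26: x0=(-0.6242, 0.0461) x1=(1.3621, 0.6375) x2=(0.0220, -0.5310)
step 27: x0=(-0.6196, 0.0308) x1=(1.3690, 0.6399) x2=(0.0523, -0.5121)
step 28: x0=(-0.6128, 0.0138) x1=(1.3757, 0.6421) x2=(0.0807, -0.4915)
step 29: x0=(-0.6039, -0.0048) x1=(1.3823, 0.6443) x2=(0.1069, -0.4694)
step 30: x0=(-0.5929, -0.0246) x1=(1.3888, 0.6463) x2=(0.1313, -0.4460)
step 31: x0=(-0.5801, -0.0455) x1=(1.3951, 0.6482) x2=(0.1540, -0.4214)
step 32: x0=(-0.5662, -0.0670) x1=(1.4013, 0.6500) x2=(0.1756, -0.3963)
step 33: x0=(-0.5519, -0.0886) x1=(1.4072, 0.6516) x2=(0.1971, -0.3709)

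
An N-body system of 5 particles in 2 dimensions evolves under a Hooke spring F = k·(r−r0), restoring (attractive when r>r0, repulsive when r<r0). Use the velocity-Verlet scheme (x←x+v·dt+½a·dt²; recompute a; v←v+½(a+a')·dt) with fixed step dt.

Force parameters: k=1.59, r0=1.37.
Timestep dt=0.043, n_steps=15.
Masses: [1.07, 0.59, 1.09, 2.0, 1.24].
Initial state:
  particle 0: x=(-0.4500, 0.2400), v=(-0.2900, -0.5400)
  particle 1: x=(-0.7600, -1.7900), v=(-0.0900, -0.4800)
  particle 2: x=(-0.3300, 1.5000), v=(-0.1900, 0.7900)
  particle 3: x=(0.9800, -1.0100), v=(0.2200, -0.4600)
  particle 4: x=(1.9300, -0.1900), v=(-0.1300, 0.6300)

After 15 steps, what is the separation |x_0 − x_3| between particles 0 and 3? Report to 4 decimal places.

1.4153

step 0: x0=(-0.4500, 0.2400) x1=(-0.7600, -1.7900) x2=(-0.3300, 1.5000) x3=(0.9800, -1.0100) x4=(1.9300, -0.1900)
step 1: x0=(-0.4607, 0.2150) x1=(-0.7580, -1.8014) x2=(-0.3360, 1.5286) x3=(0.9882, -1.0288) x4=(1.9201, -0.1626)
step 2: x0=(-0.4677, 0.1866) x1=(-0.7443, -1.7939) x2=(-0.3377, 1.5460) x3=(0.9940, -1.0455) x4=(1.9016, -0.1349)
step 3: x0=(-0.4710, 0.1551) x1=(-0.7191, -1.7678) x2=(-0.3350, 1.5521) x3=(0.9974, -1.0601) x4=(1.8747, -0.1068)
step 4: x0=(-0.4706, 0.1210) x1=(-0.6831, -1.7236) x2=(-0.3281, 1.5468) x3=(0.9984, -1.0725) x4=(1.8394, -0.0785)
step 5: x0=(-0.4667, 0.0845) x1=(-0.6369, -1.6623) x2=(-0.3169, 1.5303) x3=(0.9970, -1.0826) x4=(1.7963, -0.0502)
step 6: x0=(-0.4594, 0.0463) x1=(-0.5814, -1.5850) x2=(-0.3016, 1.5028) x3=(0.9935, -1.0905) x4=(1.7456, -0.0218)
step 7: x0=(-0.4487, 0.0066) x1=(-0.5178, -1.4935) x2=(-0.2824, 1.4648) x3=(0.9881, -1.0962) x4=(1.6880, 0.0066)
step 8: x0=(-0.4350, -0.0338) x1=(-0.4473, -1.3895) x2=(-0.2594, 1.4169) x3=(0.9808, -1.0997) x4=(1.6240, 0.0348)
step 9: x0=(-0.4184, -0.0746) x1=(-0.3711, -1.2750) x2=(-0.2328, 1.3599) x3=(0.9719, -1.1010) x4=(1.5544, 0.0630)
step 10: x0=(-0.3994, -0.1151) x1=(-0.2908, -1.1523) x2=(-0.2031, 1.2946) x3=(0.9617, -1.1003) x4=(1.4799, 0.0910)
step 11: x0=(-0.3783, -0.1550) x1=(-0.2073, -1.0237) x2=(-0.1704, 1.2221) x3=(0.9504, -1.0977) x4=(1.4013, 0.1190)
step 12: x0=(-0.3558, -0.1937) x1=(-0.1220, -0.8912) x2=(-0.1351, 1.1433) x3=(0.9383, -1.0934) x4=(1.3196, 0.1469)
step 13: x0=(-0.3324, -0.2310) x1=(-0.0354, -0.7570) x2=(-0.0976, 1.0594) x3=(0.9257, -1.0876) x4=(1.2356, 0.1747)
step 14: x0=(-0.3091, -0.2666) x1=(0.0521, -0.6226) x2=(-0.0584, 0.9718) x3=(0.9126, -1.0806) x4=(1.1502, 0.2026)
step 15: x0=(-0.2868, -0.3009) x1=(0.1409, -0.4893) x2=(-0.0178, 0.8815) x3=(0.8994, -1.0728) x4=(1.0644, 0.2306)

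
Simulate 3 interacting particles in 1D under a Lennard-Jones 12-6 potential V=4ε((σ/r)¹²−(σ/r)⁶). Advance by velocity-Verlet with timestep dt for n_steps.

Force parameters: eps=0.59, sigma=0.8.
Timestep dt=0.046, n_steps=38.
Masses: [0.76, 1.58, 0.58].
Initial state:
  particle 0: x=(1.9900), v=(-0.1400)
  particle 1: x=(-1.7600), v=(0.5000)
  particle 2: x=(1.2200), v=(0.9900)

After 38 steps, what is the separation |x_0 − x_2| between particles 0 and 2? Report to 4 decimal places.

3.6779

step 0: x0=(1.9900) x1=(-1.7600) x2=(1.2200)
step 1: x0=(2.0324) x1=(-1.7370) x2=(1.2016)
step 2: x0=(2.0972) x1=(-1.7140) x2=(1.1537)
step 3: x0=(2.1581) x1=(-1.6910) x2=(1.1110)
step 4: x0=(2.2145) x1=(-1.6680) x2=(1.0742)
step 5: x0=(2.2677) x1=(-1.6450) x2=(1.0415)
step 6: x0=(2.3188) x1=(-1.6219) x2=(1.0116)
step 7: x0=(2.3685) x1=(-1.5989) x2=(0.9835)
step 8: x0=(2.4172) x1=(-1.5759) x2=(0.9566)
step 9: x0=(2.4653) x1=(-1.5528) x2=(0.9307)
step 10: x0=(2.5128) x1=(-1.5298) x2=(0.9053)
step 11: x0=(2.5600) x1=(-1.5067) x2=(0.8804)
step 12: x0=(2.6069) x1=(-1.4836) x2=(0.8559)
step 13: x0=(2.6536) x1=(-1.4606) x2=(0.8315)
step 14: x0=(2.7002) x1=(-1.4375) x2=(0.8073)
step 15: x0=(2.7466) x1=(-1.4143) x2=(0.7833)
step 16: x0=(2.7930) x1=(-1.3912) x2=(0.7593)
step 17: x0=(2.8393) x1=(-1.3680) x2=(0.7353)
step 18: x0=(2.8855) x1=(-1.3448) x2=(0.7113)
step 19: x0=(2.9316) x1=(-1.3216) x2=(0.6873)
step 20: x0=(2.9778) x1=(-1.2984) x2=(0.6632)
step 21: x0=(3.0239) x1=(-1.2751) x2=(0.6391)
step 22: x0=(3.0700) x1=(-1.2517) x2=(0.6148)
step 23: x0=(3.1160) x1=(-1.2283) x2=(0.5904)
step 24: x0=(3.1621) x1=(-1.2048) x2=(0.5659)
step 25: x0=(3.2081) x1=(-1.1812) x2=(0.5410)
step 26: x0=(3.2542) x1=(-1.1575) x2=(0.5160)
step 27: x0=(3.3002) x1=(-1.1337) x2=(0.4905)
step 28: x0=(3.3462) x1=(-1.1097) x2=(0.4647)
step 29: x0=(3.3922) x1=(-1.0855) x2=(0.4382)
step 30: x0=(3.4382) x1=(-1.0611) x2=(0.4112)
step 31: x0=(3.4842) x1=(-1.0363) x2=(0.3832)
step 32: x0=(3.5302) x1=(-1.0112) x2=(0.3542)
step 33: x0=(3.5761) x1=(-0.9855) x2=(0.3238)
step 34: x0=(3.6221) x1=(-0.9592) x2=(0.2915)
step 35: x0=(3.6681) x1=(-0.9319) x2=(0.2569)
step 36: x0=(3.7141) x1=(-0.9035) x2=(0.2189)
step 37: x0=(3.7600) x1=(-0.8734) x2=(0.1764)
step 38: x0=(3.8060) x1=(-0.8412) x2=(0.1282)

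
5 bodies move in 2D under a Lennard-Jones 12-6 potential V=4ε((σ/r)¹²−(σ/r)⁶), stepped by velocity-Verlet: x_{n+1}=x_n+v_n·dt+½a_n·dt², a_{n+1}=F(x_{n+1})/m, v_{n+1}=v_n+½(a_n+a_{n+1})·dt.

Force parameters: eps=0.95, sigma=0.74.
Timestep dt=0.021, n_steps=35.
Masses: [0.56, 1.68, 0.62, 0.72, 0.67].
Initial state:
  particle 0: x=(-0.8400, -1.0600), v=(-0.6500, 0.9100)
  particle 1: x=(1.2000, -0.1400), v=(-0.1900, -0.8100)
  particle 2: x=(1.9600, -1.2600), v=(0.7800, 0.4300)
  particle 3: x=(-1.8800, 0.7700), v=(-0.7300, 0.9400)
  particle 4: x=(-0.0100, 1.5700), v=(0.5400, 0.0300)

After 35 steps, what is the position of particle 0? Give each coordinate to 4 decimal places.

(-1.3148, -0.3799)

step 0: x0=(-0.8400, -1.0600) x1=(1.2000, -0.1400) x2=(1.9600, -1.2600) x3=(-1.8800, 0.7700) x4=(-0.0100, 1.5700)
step 1: x0=(-0.8536, -1.0409) x1=(1.1960, -0.1571) x2=(1.9763, -1.2508) x3=(-1.8953, 0.7897) x4=(0.0013, 1.5706)
step 2: x0=(-0.8673, -1.0217) x1=(1.1921, -0.1742) x2=(1.9924, -1.2414) x3=(-1.9106, 0.8095) x4=(0.0127, 1.5712)
step 3: x0=(-0.8809, -1.0026) x1=(1.1883, -0.1914) x2=(2.0083, -1.2317) x3=(-1.9259, 0.8292) x4=(0.0240, 1.5718)
step 4: x0=(-0.8946, -0.9834) x1=(1.1845, -0.2088) x2=(2.0240, -1.2218) x3=(-1.9412, 0.8489) x4=(0.0353, 1.5724)
step 5: x0=(-0.9082, -0.9642) x1=(1.1809, -0.2262) x2=(2.0394, -1.2115) x3=(-1.9564, 0.8686) x4=(0.0466, 1.5729)
step 6: x0=(-0.9218, -0.9450) x1=(1.1773, -0.2438) x2=(2.0546, -1.2010) x3=(-1.9716, 0.8883) x4=(0.0579, 1.5734)
step 7: x0=(-0.9354, -0.9257) x1=(1.1738, -0.2614) x2=(2.0696, -1.1902) x3=(-1.9868, 0.9080) x4=(0.0692, 1.5739)
step 8: x0=(-0.9490, -0.9065) x1=(1.1704, -0.2792) x2=(2.0842, -1.1791) x3=(-2.0020, 0.9277) x4=(0.0805, 1.5744)
step 9: x0=(-0.9627, -0.8872) x1=(1.1671, -0.2970) x2=(2.0985, -1.1677) x3=(-2.0172, 0.9474) x4=(0.0918, 1.5749)
step 10: x0=(-0.9763, -0.8679) x1=(1.1639, -0.3150) x2=(2.1125, -1.1559) x3=(-2.0324, 0.9671) x4=(0.1031, 1.5754)
step 11: x0=(-0.9898, -0.8486) x1=(1.1608, -0.3331) x2=(2.1262, -1.1439) x3=(-2.0475, 0.9868) x4=(0.1144, 1.5758)
step 12: x0=(-1.0034, -0.8292) x1=(1.1579, -0.3513) x2=(2.1395, -1.1315) x3=(-2.0626, 1.0064) x4=(0.1256, 1.5763)
step 13: x0=(-1.0170, -0.8099) x1=(1.1551, -0.3696) x2=(2.1523, -1.1189) x3=(-2.0777, 1.0261) x4=(0.1369, 1.5767)
step 14: x0=(-1.0306, -0.7905) x1=(1.1525, -0.3880) x2=(2.1648, -1.1059) x3=(-2.0928, 1.0457) x4=(0.1482, 1.5771)
step 15: x0=(-1.0442, -0.7711) x1=(1.1500, -0.4066) x2=(2.1769, -1.0926) x3=(-2.1079, 1.0653) x4=(0.1594, 1.5775)
step 16: x0=(-1.0577, -0.7517) x1=(1.1477, -0.4252) x2=(2.1884, -1.0790) x3=(-2.1230, 1.0850) x4=(0.1707, 1.5779)
step 17: x0=(-1.0713, -0.7323) x1=(1.1455, -0.4440) x2=(2.1995, -1.0651) x3=(-2.1381, 1.1046) x4=(0.1819, 1.5782)
step 18: x0=(-1.0849, -0.7129) x1=(1.1436, -0.4628) x2=(2.2101, -1.0509) x3=(-2.1531, 1.1242) x4=(0.1932, 1.5786)
step 19: x0=(-1.0984, -0.6934) x1=(1.1418, -0.4818) x2=(2.2202, -1.0364) x3=(-2.1682, 1.1438) x4=(0.2044, 1.5789)
step 20: x0=(-1.1120, -0.6739) x1=(1.1402, -0.5009) x2=(2.2297, -1.0216) x3=(-2.1832, 1.1634) x4=(0.2157, 1.5793)
step 21: x0=(-1.1255, -0.6544) x1=(1.1389, -0.5200) x2=(2.2386, -1.0066) x3=(-2.1982, 1.1830) x4=(0.2269, 1.5796)
step 22: x0=(-1.1390, -0.6349) x1=(1.1377, -0.5393) x2=(2.2469, -0.9913) x3=(-2.2133, 1.2025) x4=(0.2382, 1.5799)
step 23: x0=(-1.1526, -0.6154) x1=(1.1368, -0.5587) x2=(2.2546, -0.9757) x3=(-2.2283, 1.2221) x4=(0.2494, 1.5802)
step 24: x0=(-1.1661, -0.5958) x1=(1.1361, -0.5781) x2=(2.2617, -0.9599) x3=(-2.2432, 1.2416) x4=(0.2607, 1.5805)
step 25: x0=(-1.1796, -0.5763) x1=(1.1356, -0.5976) x2=(2.2681, -0.9439) x3=(-2.2582, 1.2612) x4=(0.2719, 1.5808)
step 26: x0=(-1.1932, -0.5567) x1=(1.1354, -0.6172) x2=(2.2738, -0.9277) x3=(-2.2732, 1.2807) x4=(0.2831, 1.5811)
step 27: x0=(-1.2067, -0.5371) x1=(1.1355, -0.6369) x2=(2.2788, -0.9112) x3=(-2.2882, 1.3002) x4=(0.2944, 1.5813)
step 28: x0=(-1.2202, -0.5175) x1=(1.1358, -0.6566) x2=(2.2831, -0.8946) x3=(-2.3031, 1.3197) x4=(0.3056, 1.5816)
step 29: x0=(-1.2337, -0.4979) x1=(1.1364, -0.6764) x2=(2.2866, -0.8778) x3=(-2.3181, 1.3392) x4=(0.3168, 1.5818)
step 30: x0=(-1.2472, -0.4783) x1=(1.1372, -0.6962) x2=(2.2894, -0.8609) x3=(-2.3330, 1.3587) x4=(0.3280, 1.5821)
step 31: x0=(-1.2607, -0.4586) x1=(1.1384, -0.7161) x2=(2.2913, -0.8439) x3=(-2.3479, 1.3782) x4=(0.3393, 1.5823)
step 32: x0=(-1.2742, -0.4390) x1=(1.1399, -0.7360) x2=(2.2925, -0.8268) x3=(-2.3629, 1.3977) x4=(0.3505, 1.5825)
step 33: x0=(-1.2877, -0.4193) x1=(1.1416, -0.7559) x2=(2.2928, -0.8096) x3=(-2.3778, 1.4172) x4=(0.3617, 1.5827)
step 34: x0=(-1.3013, -0.3996) x1=(1.1437, -0.7758) x2=(2.2923, -0.7924) x3=(-2.3927, 1.4366) x4=(0.3729, 1.5830)
step 35: x0=(-1.3148, -0.3799) x1=(1.1461, -0.7958) x2=(2.2909, -0.7752) x3=(-2.4076, 1.4561) x4=(0.3841, 1.5832)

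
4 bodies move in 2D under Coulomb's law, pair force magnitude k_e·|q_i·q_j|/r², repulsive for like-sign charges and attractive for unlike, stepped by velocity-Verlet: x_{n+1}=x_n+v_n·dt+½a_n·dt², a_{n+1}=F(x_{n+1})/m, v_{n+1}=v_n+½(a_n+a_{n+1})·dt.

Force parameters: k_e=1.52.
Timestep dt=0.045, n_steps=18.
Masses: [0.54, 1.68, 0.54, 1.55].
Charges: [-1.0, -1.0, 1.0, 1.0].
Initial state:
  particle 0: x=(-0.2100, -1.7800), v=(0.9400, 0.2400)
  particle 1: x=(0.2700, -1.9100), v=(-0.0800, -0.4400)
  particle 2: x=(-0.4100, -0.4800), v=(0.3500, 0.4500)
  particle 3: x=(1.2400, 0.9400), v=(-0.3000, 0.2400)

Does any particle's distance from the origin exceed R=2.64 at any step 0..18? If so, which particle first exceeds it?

step 0: x0=(-0.2100, -1.7800) x1=(0.2700, -1.9100) x2=(-0.4100, -0.4800) x3=(1.2400, 0.9400)
step 1: x0=(-0.1789, -1.7643) x1=(0.2699, -1.9303) x2=(-0.3940, -0.4628) x3=(1.2266, 0.9507)
step 2: x0=(-0.1715, -1.7362) x1=(0.2770, -1.9526) x2=(-0.3774, -0.4516) x3=(1.2133, 0.9614)
step 3: x0=(-0.1850, -1.6942) x1=(0.2905, -1.9773) x2=(-0.3604, -0.4466) x3=(1.2002, 0.9719)
step 4: x0=(-0.2146, -1.6386) x1=(0.3091, -2.0043) x2=(-0.3431, -0.4479) x3=(1.1873, 0.9823)
step 5: x0=(-0.2559, -1.5704) x1=(0.3310, -2.0330) x2=(-0.3255, -0.4558) x3=(1.1745, 0.9927)
step 6: x0=(-0.3051, -1.4908) x1=(0.3554, -2.0630) x2=(-0.3078, -0.4710) x3=(1.1619, 1.0029)
step 7: x0=(-0.3597, -1.4003) x1=(0.3814, -2.0939) x2=(-0.2903, -0.4944) x3=(1.1494, 1.0131)
step 8: x0=(-0.4174, -1.2985) x1=(0.4085, -2.1252) x2=(-0.2735, -0.5274) x3=(1.1371, 1.0233)
step 9: x0=(-0.4759, -1.1840) x1=(0.4364, -2.1568) x2=(-0.2585, -0.5722) x3=(1.1249, 1.0333)
step 10: x0=(-0.5317, -1.0538) x1=(0.4647, -2.1883) x2=(-0.2481, -0.6324) x3=(1.1128, 1.0434)
step 11: x0=(-0.5762, -0.9028) x1=(0.4934, -2.2198) x2=(-0.2501, -0.7137) x3=(1.1008, 1.0533)
step 12: x0=(-0.5868, -0.7294) x1=(0.5222, -2.2510) x2=(-0.2865, -0.8179) x3=(1.0888, 1.0632)
step 13: x0=(-0.5419, -0.5705) x1=(0.5510, -2.2818) x2=(-0.3783, -0.9083) x3=(1.0767, 1.0729)
step 14: x0=(-0.4793, -0.4462) x1=(0.5797, -2.3124) x2=(-0.4871, -0.9647) x3=(1.0645, 1.0825)
step 15: x0=(-0.4168, -0.3410) x1=(0.6082, -2.3426) x2=(-0.5949, -1.0021) x3=(1.0522, 1.0918)
step 16: x0=(-0.3569, -0.2457) x1=(0.6365, -2.3726) x2=(-0.6989, -1.0297) x3=(1.0398, 1.1009)
step 17: x0=(-0.2996, -0.1555) x1=(0.6646, -2.4023) x2=(-0.7992, -1.0519) x3=(1.0270, 1.1096)
step 18: x0=(-0.2440, -0.0680) x1=(0.6926, -2.4319) x2=(-0.8962, -1.0709) x3=(1.0140, 1.1180)

no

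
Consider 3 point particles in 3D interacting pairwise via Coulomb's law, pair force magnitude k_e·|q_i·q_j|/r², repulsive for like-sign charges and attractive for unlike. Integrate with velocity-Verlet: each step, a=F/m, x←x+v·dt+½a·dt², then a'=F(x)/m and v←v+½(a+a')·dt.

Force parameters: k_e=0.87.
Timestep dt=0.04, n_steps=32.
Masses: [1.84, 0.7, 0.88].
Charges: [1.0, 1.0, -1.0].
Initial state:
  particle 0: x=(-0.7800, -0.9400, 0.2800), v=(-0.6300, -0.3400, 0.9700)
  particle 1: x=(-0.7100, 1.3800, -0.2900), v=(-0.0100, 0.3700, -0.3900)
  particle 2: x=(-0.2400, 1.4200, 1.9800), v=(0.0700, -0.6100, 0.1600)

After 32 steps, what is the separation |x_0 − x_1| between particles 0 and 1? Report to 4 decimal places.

step 0: x0=(-0.7800, -0.9400, 0.2800) x1=(-0.7100, 1.3800, -0.2900) x2=(-0.2400, 1.4200, 1.9800)
step 1: x0=(-0.8052, -0.9536, 0.3188) x1=(-0.7104, 1.3950, -0.3055) x2=(-0.2372, 1.3955, 1.9862)
step 2: x0=(-0.8304, -0.9673, 0.3578) x1=(-0.7106, 1.4103, -0.3207) x2=(-0.2346, 1.3709, 1.9920)
step 3: x0=(-0.8555, -0.9810, 0.3968) x1=(-0.7108, 1.4259, -0.3356) x2=(-0.2320, 1.3461, 1.9975)
step 4: x0=(-0.8807, -0.9948, 0.4359) x1=(-0.7109, 1.4418, -0.3503) x2=(-0.2296, 1.3212, 2.0025)
step 5: x0=(-0.9058, -1.0086, 0.4750) x1=(-0.7109, 1.4579, -0.3647) x2=(-0.2272, 1.2962, 2.0072)
step 6: x0=(-0.9310, -1.0225, 0.5143) x1=(-0.7108, 1.4743, -0.3789) x2=(-0.2249, 1.2710, 2.0115)
step 7: x0=(-0.9561, -1.0363, 0.5537) x1=(-0.7107, 1.4910, -0.3929) x2=(-0.2227, 1.2457, 2.0155)
step 8: x0=(-0.9812, -1.0502, 0.5931) x1=(-0.7104, 1.5078, -0.4066) x2=(-0.2207, 1.2202, 2.0191)
step 9: x0=(-1.0063, -1.0641, 0.6326) x1=(-0.7100, 1.5249, -0.4201) x2=(-0.2187, 1.1946, 2.0223)
step 10: x0=(-1.0313, -1.0780, 0.6722) x1=(-0.7096, 1.5422, -0.4335) x2=(-0.2169, 1.1689, 2.0252)
step 11: x0=(-1.0564, -1.0919, 0.7119) x1=(-0.7091, 1.5596, -0.4466) x2=(-0.2151, 1.1430, 2.0278)
step 12: x0=(-1.0814, -1.1058, 0.7517) x1=(-0.7085, 1.5772, -0.4595) x2=(-0.2135, 1.1170, 2.0300)
step 13: x0=(-1.1064, -1.1197, 0.7915) x1=(-0.7078, 1.5950, -0.4722) x2=(-0.2120, 1.0908, 2.0319)
step 14: x0=(-1.1314, -1.1335, 0.8315) x1=(-0.7070, 1.6129, -0.4847) x2=(-0.2106, 1.0646, 2.0334)
step 15: x0=(-1.1563, -1.1474, 0.8715) x1=(-0.7061, 1.6309, -0.4970) x2=(-0.2093, 1.0381, 2.0347)
step 16: x0=(-1.1813, -1.1613, 0.9116) x1=(-0.7052, 1.6490, -0.5092) x2=(-0.2082, 1.0116, 2.0356)
step 17: x0=(-1.2062, -1.1751, 0.9518) x1=(-0.7041, 1.6673, -0.5212) x2=(-0.2071, 0.9849, 2.0362)
step 18: x0=(-1.2310, -1.1889, 0.9921) x1=(-0.7030, 1.6856, -0.5330) x2=(-0.2062, 0.9581, 2.0365)
step 19: x0=(-1.2559, -1.2026, 1.0324) x1=(-0.7019, 1.7041, -0.5446) x2=(-0.2055, 0.9311, 2.0366)
step 20: x0=(-1.2807, -1.2163, 1.0728) x1=(-0.7006, 1.7226, -0.5560) x2=(-0.2048, 0.9040, 2.0363)
step 21: x0=(-1.3054, -1.2300, 1.1133) x1=(-0.6992, 1.7411, -0.5673) x2=(-0.2043, 0.8768, 2.0357)
step 22: x0=(-1.3301, -1.2437, 1.1539) x1=(-0.6978, 1.7598, -0.5785) x2=(-0.2040, 0.8494, 2.0349)
step 23: x0=(-1.3548, -1.2573, 1.1945) x1=(-0.6963, 1.7785, -0.5895) x2=(-0.2038, 0.8219, 2.0338)
step 24: x0=(-1.3795, -1.2708, 1.2352) x1=(-0.6948, 1.7972, -0.6003) x2=(-0.2037, 0.7943, 2.0324)
step 25: x0=(-1.4040, -1.2843, 1.2760) x1=(-0.6932, 1.8160, -0.6110) x2=(-0.2038, 0.7665, 2.0308)
step 26: x0=(-1.4286, -1.2978, 1.3168) x1=(-0.6915, 1.8348, -0.6215) x2=(-0.2041, 0.7386, 2.0289)
step 27: x0=(-1.4531, -1.3111, 1.3577) x1=(-0.6897, 1.8537, -0.6319) x2=(-0.2045, 0.7105, 2.0268)
step 28: x0=(-1.4775, -1.3245, 1.3987) x1=(-0.6879, 1.8725, -0.6422) x2=(-0.2050, 0.6823, 2.0244)
step 29: x0=(-1.5019, -1.3377, 1.4397) x1=(-0.6860, 1.8914, -0.6523) x2=(-0.2058, 0.6540, 2.0218)
step 30: x0=(-1.5262, -1.3509, 1.4808) x1=(-0.6840, 1.9103, -0.6623) x2=(-0.2067, 0.6255, 2.0190)
step 31: x0=(-1.5505, -1.3641, 1.5219) x1=(-0.6820, 1.9292, -0.6722) x2=(-0.2077, 0.5969, 2.0160)
step 32: x0=(-1.5747, -1.3772, 1.5631) x1=(-0.6799, 1.9482, -0.6819) x2=(-0.2090, 0.5681, 2.0127)

4.1108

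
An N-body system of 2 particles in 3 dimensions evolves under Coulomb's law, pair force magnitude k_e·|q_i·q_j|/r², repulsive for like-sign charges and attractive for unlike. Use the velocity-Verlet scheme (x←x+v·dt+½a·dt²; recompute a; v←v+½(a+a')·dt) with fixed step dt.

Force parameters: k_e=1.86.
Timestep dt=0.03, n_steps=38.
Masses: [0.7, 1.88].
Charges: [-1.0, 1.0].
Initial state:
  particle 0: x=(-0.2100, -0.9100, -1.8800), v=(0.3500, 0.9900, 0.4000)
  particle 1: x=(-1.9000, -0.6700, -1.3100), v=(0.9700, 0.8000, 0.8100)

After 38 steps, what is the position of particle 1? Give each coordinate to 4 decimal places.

step 0: x0=(-0.2100, -0.9100, -1.8800) x1=(-1.9000, -0.6700, -1.3100)
step 1: x0=(-0.1998, -0.8803, -1.8679) x1=(-1.8708, -0.6460, -1.2857)
step 2: x0=(-0.1904, -0.8504, -1.8555) x1=(-1.8413, -0.6221, -1.2616)
step 3: x0=(-0.1817, -0.8205, -1.8429) x1=(-1.8115, -0.5982, -1.2375)
step 4: x0=(-0.1736, -0.7904, -1.8300) x1=(-1.7815, -0.5743, -1.2135)
step 5: x0=(-0.1664, -0.7603, -1.8168) x1=(-1.7512, -0.5505, -1.1897)
step 6: x0=(-0.1598, -0.7300, -1.8034) x1=(-1.7206, -0.5267, -1.1659)
step 7: x0=(-0.1541, -0.6997, -1.7896) x1=(-1.6898, -0.5029, -1.1423)
step 8: x0=(-0.1491, -0.6692, -1.7755) x1=(-1.6586, -0.4792, -1.1188)
step 9: x0=(-0.1449, -0.6387, -1.7611) x1=(-1.6272, -0.4555, -1.0954)
step 10: x0=(-0.1415, -0.6081, -1.7462) x1=(-1.5954, -0.4318, -1.0721)
step 11: x0=(-0.1389, -0.5773, -1.7310) x1=(-1.5634, -0.4082, -1.0490)
step 12: x0=(-0.1372, -0.5465, -1.7154) x1=(-1.5310, -0.3847, -1.0261)
step 13: x0=(-0.1364, -0.5155, -1.6994) x1=(-1.4983, -0.3611, -1.0033)
step 14: x0=(-0.1365, -0.4845, -1.6829) x1=(-1.4652, -0.3376, -0.9806)
step 15: x0=(-0.1374, -0.4533, -1.6659) x1=(-1.4319, -0.3142, -0.9582)
step 16: x0=(-0.1394, -0.4221, -1.6484) x1=(-1.3981, -0.2907, -0.9359)
step 17: x0=(-0.1423, -0.3907, -1.6304) x1=(-1.3640, -0.2674, -0.9139)
step 18: x0=(-0.1462, -0.3593, -1.6117) x1=(-1.3296, -0.2440, -0.8921)
step 19: x0=(-0.1512, -0.3277, -1.5924) x1=(-1.2947, -0.2207, -0.8705)
step 20: x0=(-0.1573, -0.2961, -1.5724) x1=(-1.2594, -0.1974, -0.8492)
step 21: x0=(-0.1645, -0.2643, -1.5517) x1=(-1.2237, -0.1742, -0.8281)
step 22: x0=(-0.1730, -0.2324, -1.5301) x1=(-1.1876, -0.1510, -0.8074)
step 23: x0=(-0.1826, -0.2005, -1.5077) x1=(-1.1510, -0.1278, -0.7870)
step 24: x0=(-0.1936, -0.1684, -1.4843) x1=(-1.1139, -0.1047, -0.7669)
step 25: x0=(-0.2059, -0.1362, -1.4598) x1=(-1.0763, -0.0816, -0.7473)
step 26: x0=(-0.2198, -0.1040, -1.4341) x1=(-1.0381, -0.0586, -0.7281)
step 27: x0=(-0.2351, -0.0717, -1.4071) x1=(-0.9994, -0.0356, -0.7093)
step 28: x0=(-0.2521, -0.0392, -1.3786) x1=(-0.9601, -0.0126, -0.6912)
step 29: x0=(-0.2709, -0.0068, -1.3484) x1=(-0.9201, 0.0104, -0.6737)
step 30: x0=(-0.2915, 0.0258, -1.3162) x1=(-0.8794, 0.0333, -0.6569)
step 31: x0=(-0.3142, 0.0583, -1.2817) x1=(-0.8379, 0.0563, -0.6410)
step 32: x0=(-0.3391, 0.0909, -1.2445) x1=(-0.7956, 0.0792, -0.6260)
step 33: x0=(-0.3664, 0.1234, -1.2041) x1=(-0.7524, 0.1022, -0.6123)
step 34: x0=(-0.3963, 0.1557, -1.1596) x1=(-0.7083, 0.1252, -0.6001)
step 35: x0=(-0.4291, 0.1878, -1.1101) x1=(-0.6631, 0.1483, -0.5898)
step 36: x0=(-0.4648, 0.2193, -1.0539) x1=(-0.6168, 0.1716, -0.5819)
step 37: x0=(-0.5035, 0.2500, -0.9886) x1=(-0.5694, 0.1953, -0.5775)
step 38: x0=(-0.5443, 0.2788, -0.9100) x1=(-0.5212, 0.2196, -0.5780)

(-0.5212, 0.2196, -0.5780)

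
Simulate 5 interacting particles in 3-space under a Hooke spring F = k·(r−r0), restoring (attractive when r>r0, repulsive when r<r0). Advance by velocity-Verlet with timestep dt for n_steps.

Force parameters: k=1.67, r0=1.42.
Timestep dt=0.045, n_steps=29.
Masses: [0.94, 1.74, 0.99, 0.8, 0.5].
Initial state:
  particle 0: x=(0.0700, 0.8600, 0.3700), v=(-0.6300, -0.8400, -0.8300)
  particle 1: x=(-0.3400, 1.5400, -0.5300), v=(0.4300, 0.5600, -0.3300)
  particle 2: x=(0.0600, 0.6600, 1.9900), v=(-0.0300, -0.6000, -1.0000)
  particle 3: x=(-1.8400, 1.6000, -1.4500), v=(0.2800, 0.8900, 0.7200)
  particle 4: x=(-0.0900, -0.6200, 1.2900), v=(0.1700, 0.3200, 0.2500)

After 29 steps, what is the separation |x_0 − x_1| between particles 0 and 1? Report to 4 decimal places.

2.4555

step 0: x0=(0.0700, 0.8600, 0.3700) x1=(-0.3400, 1.5400, -0.5300) x2=(0.0600, 0.6600, 1.9900) x3=(-1.8400, 1.6000, -1.4500) x4=(-0.0900, -0.6200, 1.2900)
step 1: x0=(0.0401, 0.8221, 0.3321) x1=(-0.3207, 1.5639, -0.5431) x2=(0.0562, 0.6347, 1.9388) x3=(-1.8199, 1.6350, -1.4070) x4=(-0.0864, -0.5961, 1.2917)
step 2: x0=(0.0072, 0.7841, 0.2931) x1=(-0.3015, 1.5851, -0.5528) x2=(0.0477, 0.6133, 1.8756) x3=(-1.7852, 1.6596, -1.3435) x4=(-0.0910, -0.5537, 1.2745)
step 3: x0=(-0.0285, 0.7462, 0.2531) x1=(-0.2823, 1.6037, -0.5591) x2=(0.0347, 0.5960, 1.8012) x3=(-1.7367, 1.6738, -1.2608) x4=(-0.1034, -0.4940, 1.2386)
step 4: x0=(-0.0666, 0.7087, 0.2122) x1=(-0.2631, 1.6197, -0.5621) x2=(0.0176, 0.5831, 1.7165) x3=(-1.6755, 1.6779, -1.1606) x4=(-0.1234, -0.4186, 1.1852)
step 5: x0=(-0.1068, 0.6717, 0.1703) x1=(-0.2438, 1.6333, -0.5619) x2=(-0.0033, 0.5749, 1.6227) x3=(-1.6031, 1.6723, -1.0448) x4=(-0.1502, -0.3296, 1.1156)
step 6: x0=(-0.1487, 0.6356, 0.1274) x1=(-0.2243, 1.6446, -0.5586) x2=(-0.0275, 0.5714, 1.5211) x3=(-1.5211, 1.6578, -0.9156) x4=(-0.1832, -0.2293, 1.0316)
step 7: x0=(-0.1921, 0.6003, 0.0833) x1=(-0.2045, 1.6539, -0.5527) x2=(-0.0544, 0.5727, 1.4132) x3=(-1.4313, 1.6354, -0.7752) x4=(-0.2218, -0.1203, 0.9352)
step 8: x0=(-0.2365, 0.5660, 0.0378) x1=(-0.1843, 1.6614, -0.5444) x2=(-0.0835, 0.5787, 1.3004) x3=(-1.3357, 1.6062, -0.6262) x4=(-0.2650, -0.0053, 0.8288)
step 9: x0=(-0.2814, 0.5326, -0.0097) x1=(-0.1636, 1.6673, -0.5340) x2=(-0.1139, 0.5891, 1.1845) x3=(-1.2364, 1.5716, -0.4708) x4=(-0.3121, 0.1129, 0.7149)
step 10: x0=(-0.3266, 0.4998, -0.0595) x1=(-0.1422, 1.6722, -0.5222) x2=(-0.1450, 0.6036, 1.0671) x3=(-1.1354, 1.5332, -0.3111) x4=(-0.3625, 0.2321, 0.5961)
step 11: x0=(-0.3717, 0.4672, -0.1124) x1=(-0.1201, 1.6762, -0.5093) x2=(-0.1759, 0.6216, 0.9500) x3=(-1.0345, 1.4928, -0.1487) x4=(-0.4156, 0.3503, 0.4750)
step 12: x0=(-0.4165, 0.4340, -0.1692) x1=(-0.0974, 1.6798, -0.4958) x2=(-0.2058, 0.6421, 0.8346) x3=(-0.9351, 1.4521, 0.0149) x4=(-0.4711, 0.4664, 0.3537)
step 13: x0=(-0.4609, 0.3992, -0.2305) x1=(-0.0740, 1.6832, -0.4823) x2=(-0.2340, 0.6642, 0.7223) x3=(-0.8382, 1.4132, 0.1790) x4=(-0.5289, 0.5800, 0.2339)
step 14: x0=(-0.5050, 0.3618, -0.2966) x1=(-0.0501, 1.6868, -0.4691) x2=(-0.2598, 0.6867, 0.6138) x3=(-0.7444, 1.3778, 0.3438) x4=(-0.5892, 0.6916, 0.1152)
step 15: x0=(-0.5487, 0.3213, -0.3668) x1=(-0.0257, 1.6907, -0.4563) x2=(-0.2826, 0.7084, 0.5093) x3=(-0.6534, 1.3472, 0.5102) x4=(-0.6531, 0.8018, -0.0044)
step 16: x0=(-0.5924, 0.2779, -0.4403) x1=(-0.0009, 1.6950, -0.4441) x2=(-0.3023, 0.7282, 0.4084) x3=(-0.5644, 1.3211, 0.6794) x4=(-0.7218, 0.9126, -0.1275)
step 17: x0=(-0.6358, 0.2322, -0.5159) x1=(0.0244, 1.6997, -0.4323) x2=(-0.3194, 0.7457, 0.3097) x3=(-0.4763, 1.2981, 0.8517) x4=(-0.7961, 1.0259, -0.2546)
step 18: x0=(-0.6789, 0.1853, -0.5923) x1=(0.0501, 1.7047, -0.4208) x2=(-0.3344, 0.7612, 0.2125) x3=(-0.3886, 1.2763, 1.0257) x4=(-0.8760, 1.1424, -0.3847)
step 19: x0=(-0.7214, 0.1382, -0.6683) x1=(0.0762, 1.7098, -0.4094) x2=(-0.3481, 0.7753, 0.1166) x3=(-0.3012, 1.2545, 1.1984) x4=(-0.9604, 1.2621, -0.5160)
step 20: x0=(-0.7630, 0.0920, -0.7427) x1=(0.1026, 1.7148, -0.3977) x2=(-0.3609, 0.7882, 0.0221) x3=(-0.2149, 1.2316, 1.3665) x4=(-1.0476, 1.3841, -0.6464)
step 21: x0=(-0.8034, 0.0479, -0.8145) x1=(0.1290, 1.7194, -0.3855) x2=(-0.3731, 0.8004, -0.0707) x3=(-0.1304, 1.2075, 1.5260) x4=(-1.1354, 1.5070, -0.7734)
step 22: x0=(-0.8421, 0.0071, -0.8824) x1=(0.1552, 1.7234, -0.3726) x2=(-0.3850, 0.8123, -0.1614) x3=(-0.0489, 1.1819, 1.6732) x4=(-1.2213, 1.6290, -0.8944)
step 23: x0=(-0.8788, -0.0294, -0.9457) x1=(0.1809, 1.7266, -0.3589) x2=(-0.3968, 0.8239, -0.2497) x3=(0.0282, 1.1551, 1.8046) x4=(-1.3027, 1.7481, -1.0066)
step 24: x0=(-0.9131, -0.0606, -1.0033) x1=(0.2059, 1.7288, -0.3442) x2=(-0.4086, 0.8356, -0.3353) x3=(0.0998, 1.1274, 1.9169) x4=(-1.3769, 1.8619, -1.1075)
step 25: x0=(-0.9447, -0.0856, -1.0545) x1=(0.2297, 1.7298, -0.3286) x2=(-0.4205, 0.8477, -0.4178) x3=(0.1646, 1.0991, 2.0071) x4=(-1.4415, 1.9682, -1.1946)
step 26: x0=(-0.9731, -0.1036, -1.0988) x1=(0.2521, 1.7296, -0.3119) x2=(-0.4325, 0.8604, -0.4969) x3=(0.2216, 1.0708, 2.0729) x4=(-1.4943, 2.0646, -1.2656)
step 27: x0=(-0.9982, -0.1141, -1.1355) x1=(0.2730, 1.7282, -0.2944) x2=(-0.4446, 0.8738, -0.5724) x3=(0.2696, 1.0429, 2.1122) x4=(-1.5335, 2.1490, -1.3190)
step 28: x0=(-1.0196, -0.1166, -1.1644) x1=(0.2920, 1.7253, -0.2760) x2=(-0.4567, 0.8883, -0.6440) x3=(0.3079, 1.0160, 2.1238) x4=(-1.5577, 2.2198, -1.3534)
step 29: x0=(-1.0371, -0.1109, -1.1851) x1=(0.3090, 1.7211, -0.2569) x2=(-0.4686, 0.9039, -0.7114) x3=(0.3359, 0.9904, 2.1068) x4=(-1.5660, 2.2753, -1.3682)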